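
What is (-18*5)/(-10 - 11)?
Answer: 30/7 ≈ 4.2857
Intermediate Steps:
(-18*5)/(-10 - 11) = -90/(-21) = -90*(-1/21) = 30/7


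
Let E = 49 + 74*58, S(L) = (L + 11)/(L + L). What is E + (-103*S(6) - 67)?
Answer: 49537/12 ≈ 4128.1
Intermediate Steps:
S(L) = (11 + L)/(2*L) (S(L) = (11 + L)/((2*L)) = (11 + L)*(1/(2*L)) = (11 + L)/(2*L))
E = 4341 (E = 49 + 4292 = 4341)
E + (-103*S(6) - 67) = 4341 + (-103*(11 + 6)/(2*6) - 67) = 4341 + (-103*17/(2*6) - 67) = 4341 + (-103*17/12 - 67) = 4341 + (-1751/12 - 67) = 4341 - 2555/12 = 49537/12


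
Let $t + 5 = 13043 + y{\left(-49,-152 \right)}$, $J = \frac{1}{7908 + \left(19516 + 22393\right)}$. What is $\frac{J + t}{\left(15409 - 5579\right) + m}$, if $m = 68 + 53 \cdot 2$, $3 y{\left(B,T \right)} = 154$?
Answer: $\frac{1956213959}{1495107804} \approx 1.3084$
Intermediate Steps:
$y{\left(B,T \right)} = \frac{154}{3}$ ($y{\left(B,T \right)} = \frac{1}{3} \cdot 154 = \frac{154}{3}$)
$m = 174$ ($m = 68 + 106 = 174$)
$J = \frac{1}{49817}$ ($J = \frac{1}{7908 + 41909} = \frac{1}{49817} \approx 2.0073 \cdot 10^{-5}$)
$t = \frac{39268}{3}$ ($t = -5 + \left(13043 + \frac{154}{3}\right) = -5 + \frac{39283}{3} = \frac{39268}{3} \approx 13089.0$)
$\frac{J + t}{\left(15409 - 5579\right) + m} = \frac{\frac{1}{49817} + \frac{39268}{3}}{\left(15409 - 5579\right) + 174} = \frac{1956213959}{149451 \left(9830 + 174\right)} = \frac{1956213959}{149451 \cdot 10004} = \frac{1956213959}{149451} \cdot \frac{1}{10004} = \frac{1956213959}{1495107804}$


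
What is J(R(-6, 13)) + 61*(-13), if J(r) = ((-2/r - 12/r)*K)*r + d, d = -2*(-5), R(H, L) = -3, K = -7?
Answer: -685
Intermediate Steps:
d = 10
J(r) = 108 (J(r) = ((-2/r - 12/r)*(-7))*r + 10 = (-14/r*(-7))*r + 10 = (98/r)*r + 10 = 98 + 10 = 108)
J(R(-6, 13)) + 61*(-13) = 108 + 61*(-13) = 108 - 793 = -685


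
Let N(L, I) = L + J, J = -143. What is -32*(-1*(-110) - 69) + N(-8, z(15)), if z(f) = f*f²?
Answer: -1463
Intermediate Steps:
z(f) = f³
N(L, I) = -143 + L (N(L, I) = L - 143 = -143 + L)
-32*(-1*(-110) - 69) + N(-8, z(15)) = -32*(-1*(-110) - 69) + (-143 - 8) = -32*(110 - 69) - 151 = -32*41 - 151 = -1312 - 151 = -1463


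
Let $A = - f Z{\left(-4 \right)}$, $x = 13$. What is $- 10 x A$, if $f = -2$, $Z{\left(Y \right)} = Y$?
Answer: $1040$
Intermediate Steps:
$A = -8$ ($A = \left(-1\right) \left(-2\right) \left(-4\right) = 2 \left(-4\right) = -8$)
$- 10 x A = \left(-10\right) 13 \left(-8\right) = \left(-130\right) \left(-8\right) = 1040$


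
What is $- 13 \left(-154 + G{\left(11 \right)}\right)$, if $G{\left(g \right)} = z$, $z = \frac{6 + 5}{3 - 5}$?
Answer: $\frac{4147}{2} \approx 2073.5$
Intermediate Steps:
$z = - \frac{11}{2}$ ($z = \frac{11}{-2} = 11 \left(- \frac{1}{2}\right) = - \frac{11}{2} \approx -5.5$)
$G{\left(g \right)} = - \frac{11}{2}$
$- 13 \left(-154 + G{\left(11 \right)}\right) = - 13 \left(-154 - \frac{11}{2}\right) = \left(-13\right) \left(- \frac{319}{2}\right) = \frac{4147}{2}$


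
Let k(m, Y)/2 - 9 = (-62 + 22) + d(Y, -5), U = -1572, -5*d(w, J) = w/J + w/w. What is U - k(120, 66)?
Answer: -37872/25 ≈ -1514.9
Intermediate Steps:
d(w, J) = -1/5 - w/(5*J) (d(w, J) = -(w/J + w/w)/5 = -(w/J + 1)/5 = -(1 + w/J)/5 = -1/5 - w/(5*J))
k(m, Y) = -312/5 + 2*Y/25 (k(m, Y) = 18 + 2*((-62 + 22) + (1/5)*(-1*(-5) - Y)/(-5)) = 18 + 2*(-40 + (1/5)*(-1/5)*(5 - Y)) = 18 + 2*(-40 + (-1/5 + Y/25)) = 18 + 2*(-201/5 + Y/25) = 18 + (-402/5 + 2*Y/25) = -312/5 + 2*Y/25)
U - k(120, 66) = -1572 - (-312/5 + (2/25)*66) = -1572 - (-312/5 + 132/25) = -1572 - 1*(-1428/25) = -1572 + 1428/25 = -37872/25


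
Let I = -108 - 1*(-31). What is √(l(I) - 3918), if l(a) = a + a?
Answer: 2*I*√1018 ≈ 63.812*I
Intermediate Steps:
I = -77 (I = -108 + 31 = -77)
l(a) = 2*a
√(l(I) - 3918) = √(2*(-77) - 3918) = √(-154 - 3918) = √(-4072) = 2*I*√1018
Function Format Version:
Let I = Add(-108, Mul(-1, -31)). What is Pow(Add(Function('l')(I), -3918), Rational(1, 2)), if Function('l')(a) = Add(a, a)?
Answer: Mul(2, I, Pow(1018, Rational(1, 2))) ≈ Mul(63.812, I)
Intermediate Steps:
I = -77 (I = Add(-108, 31) = -77)
Function('l')(a) = Mul(2, a)
Pow(Add(Function('l')(I), -3918), Rational(1, 2)) = Pow(Add(Mul(2, -77), -3918), Rational(1, 2)) = Pow(Add(-154, -3918), Rational(1, 2)) = Pow(-4072, Rational(1, 2)) = Mul(2, I, Pow(1018, Rational(1, 2)))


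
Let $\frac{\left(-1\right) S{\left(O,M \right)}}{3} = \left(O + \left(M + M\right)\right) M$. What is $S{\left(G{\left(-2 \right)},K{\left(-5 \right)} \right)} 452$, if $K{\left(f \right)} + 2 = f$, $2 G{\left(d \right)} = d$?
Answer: $-142380$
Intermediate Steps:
$G{\left(d \right)} = \frac{d}{2}$
$K{\left(f \right)} = -2 + f$
$S{\left(O,M \right)} = - 3 M \left(O + 2 M\right)$ ($S{\left(O,M \right)} = - 3 \left(O + \left(M + M\right)\right) M = - 3 \left(O + 2 M\right) M = - 3 M \left(O + 2 M\right)$)
$S{\left(G{\left(-2 \right)},K{\left(-5 \right)} \right)} 452 = - 3 \left(-2 - 5\right) \left(\frac{1}{2} \left(-2\right) + 2 \left(-2 - 5\right)\right) 452 = \left(-3\right) \left(-7\right) \left(-1 + 2 \left(-7\right)\right) 452 = \left(-3\right) \left(-7\right) \left(-1 - 14\right) 452 = \left(-3\right) \left(-7\right) \left(-15\right) 452 = \left(-315\right) 452 = -142380$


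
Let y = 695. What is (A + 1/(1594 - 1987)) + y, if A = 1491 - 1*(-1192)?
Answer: 1327553/393 ≈ 3378.0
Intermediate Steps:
A = 2683 (A = 1491 + 1192 = 2683)
(A + 1/(1594 - 1987)) + y = (2683 + 1/(1594 - 1987)) + 695 = (2683 + 1/(-393)) + 695 = (2683 - 1/393) + 695 = 1054418/393 + 695 = 1327553/393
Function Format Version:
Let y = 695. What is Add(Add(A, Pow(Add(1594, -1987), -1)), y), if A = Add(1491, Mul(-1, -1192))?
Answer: Rational(1327553, 393) ≈ 3378.0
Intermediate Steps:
A = 2683 (A = Add(1491, 1192) = 2683)
Add(Add(A, Pow(Add(1594, -1987), -1)), y) = Add(Add(2683, Pow(Add(1594, -1987), -1)), 695) = Add(Add(2683, Pow(-393, -1)), 695) = Add(Add(2683, Rational(-1, 393)), 695) = Add(Rational(1054418, 393), 695) = Rational(1327553, 393)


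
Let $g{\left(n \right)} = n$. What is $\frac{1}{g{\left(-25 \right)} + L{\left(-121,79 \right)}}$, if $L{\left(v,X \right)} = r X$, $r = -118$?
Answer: $- \frac{1}{9347} \approx -0.00010699$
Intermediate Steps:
$L{\left(v,X \right)} = - 118 X$
$\frac{1}{g{\left(-25 \right)} + L{\left(-121,79 \right)}} = \frac{1}{-25 - 9322} = \frac{1}{-9347} = - \frac{1}{9347}$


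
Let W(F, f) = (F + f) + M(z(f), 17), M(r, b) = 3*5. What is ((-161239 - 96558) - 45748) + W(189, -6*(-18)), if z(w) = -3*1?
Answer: -303233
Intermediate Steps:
z(w) = -3
M(r, b) = 15
W(F, f) = 15 + F + f (W(F, f) = (F + f) + 15 = 15 + F + f)
((-161239 - 96558) - 45748) + W(189, -6*(-18)) = ((-161239 - 96558) - 45748) + (15 + 189 - 6*(-18)) = (-257797 - 45748) + (15 + 189 + 108) = -303545 + 312 = -303233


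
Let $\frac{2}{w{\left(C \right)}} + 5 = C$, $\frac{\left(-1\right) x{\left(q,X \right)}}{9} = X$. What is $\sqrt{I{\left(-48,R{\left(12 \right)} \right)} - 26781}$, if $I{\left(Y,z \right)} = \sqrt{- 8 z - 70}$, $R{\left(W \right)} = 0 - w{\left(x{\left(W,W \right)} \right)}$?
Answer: $\frac{\sqrt{-341966589 + 113 i \sqrt{895638}}}{113} \approx 0.025588 + 163.65 i$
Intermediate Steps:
$x{\left(q,X \right)} = - 9 X$
$w{\left(C \right)} = \frac{2}{-5 + C}$
$R{\left(W \right)} = - \frac{2}{-5 - 9 W}$ ($R{\left(W \right)} = 0 - \frac{2}{-5 - 9 W} = - \frac{2}{-5 - 9 W}$)
$I{\left(Y,z \right)} = \sqrt{-70 - 8 z}$
$\sqrt{I{\left(-48,R{\left(12 \right)} \right)} - 26781} = \sqrt{\sqrt{-70 - 8 \frac{2}{5 + 9 \cdot 12}} - 26781} = \sqrt{\sqrt{-70 - 8 \frac{2}{5 + 108}} - 26781} = \sqrt{\sqrt{-70 - 8 \cdot \frac{2}{113}} - 26781} = \sqrt{\sqrt{-70 - 8 \cdot 2 \cdot \frac{1}{113}} - 26781} = \sqrt{\sqrt{-70 - \frac{16}{113}} - 26781} = \sqrt{\sqrt{- \frac{7926}{113}} - 26781} = \sqrt{\frac{i \sqrt{895638}}{113} - 26781} = \sqrt{-26781 + \frac{i \sqrt{895638}}{113}}$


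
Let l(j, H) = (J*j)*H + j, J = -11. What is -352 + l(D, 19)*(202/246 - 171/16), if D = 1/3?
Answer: 122533/369 ≈ 332.07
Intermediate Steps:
D = 1/3 ≈ 0.33333
l(j, H) = j - 11*H*j (l(j, H) = (-11*j)*H + j = -11*H*j + j = j - 11*H*j)
-352 + l(D, 19)*(202/246 - 171/16) = -352 + ((1 - 11*19)/3)*(202/246 - 171/16) = -352 + ((1 - 209)/3)*(202*(1/246) - 171*1/16) = -352 + ((1/3)*(-208))*(101/123 - 171/16) = -352 - 208/3*(-19417/1968) = -352 + 252421/369 = 122533/369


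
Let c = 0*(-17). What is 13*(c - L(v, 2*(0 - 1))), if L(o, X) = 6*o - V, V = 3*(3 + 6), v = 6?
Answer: -117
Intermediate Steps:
V = 27 (V = 3*9 = 27)
L(o, X) = -27 + 6*o (L(o, X) = 6*o - 1*27 = 6*o - 27 = -27 + 6*o)
c = 0
13*(c - L(v, 2*(0 - 1))) = 13*(0 - (-27 + 6*6)) = 13*(0 - (-27 + 36)) = 13*(0 - 1*9) = 13*(0 - 9) = 13*(-9) = -117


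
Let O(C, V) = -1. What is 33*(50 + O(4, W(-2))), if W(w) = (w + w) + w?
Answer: 1617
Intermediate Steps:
W(w) = 3*w (W(w) = 2*w + w = 3*w)
33*(50 + O(4, W(-2))) = 33*(50 - 1) = 33*49 = 1617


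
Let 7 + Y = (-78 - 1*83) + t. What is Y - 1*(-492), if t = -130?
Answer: 194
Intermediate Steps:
Y = -298 (Y = -7 + ((-78 - 1*83) - 130) = -7 + ((-78 - 83) - 130) = -7 + (-161 - 130) = -7 - 291 = -298)
Y - 1*(-492) = -298 - 1*(-492) = -298 + 492 = 194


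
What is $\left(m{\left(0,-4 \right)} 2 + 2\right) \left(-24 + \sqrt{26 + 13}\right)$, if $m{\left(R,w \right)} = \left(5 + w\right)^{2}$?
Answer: $-96 + 4 \sqrt{39} \approx -71.02$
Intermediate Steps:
$\left(m{\left(0,-4 \right)} 2 + 2\right) \left(-24 + \sqrt{26 + 13}\right) = \left(\left(5 - 4\right)^{2} \cdot 2 + 2\right) \left(-24 + \sqrt{26 + 13}\right) = \left(1^{2} \cdot 2 + 2\right) \left(-24 + \sqrt{39}\right) = \left(1 \cdot 2 + 2\right) \left(-24 + \sqrt{39}\right) = \left(2 + 2\right) \left(-24 + \sqrt{39}\right) = 4 \left(-24 + \sqrt{39}\right) = -96 + 4 \sqrt{39}$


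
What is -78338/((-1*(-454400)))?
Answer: -39169/227200 ≈ -0.17240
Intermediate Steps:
-78338/((-1*(-454400))) = -78338/454400 = -78338*1/454400 = -39169/227200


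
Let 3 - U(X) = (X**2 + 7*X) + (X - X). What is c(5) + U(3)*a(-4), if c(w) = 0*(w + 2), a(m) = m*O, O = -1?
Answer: -108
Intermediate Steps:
a(m) = -m (a(m) = m*(-1) = -m)
c(w) = 0 (c(w) = 0*(2 + w) = 0)
U(X) = 3 - X**2 - 7*X (U(X) = 3 - ((X**2 + 7*X) + (X - X)) = 3 - ((X**2 + 7*X) + 0) = 3 - (X**2 + 7*X) = 3 + (-X**2 - 7*X) = 3 - X**2 - 7*X)
c(5) + U(3)*a(-4) = 0 + (3 - 1*3**2 - 7*3)*(-1*(-4)) = 0 + (3 - 1*9 - 21)*4 = 0 + (3 - 9 - 21)*4 = 0 - 27*4 = 0 - 108 = -108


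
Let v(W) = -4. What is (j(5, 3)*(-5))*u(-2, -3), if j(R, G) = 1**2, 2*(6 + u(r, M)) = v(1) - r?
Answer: 35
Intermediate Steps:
u(r, M) = -8 - r/2 (u(r, M) = -6 + (-4 - r)/2 = -6 + (-2 - r/2) = -8 - r/2)
j(R, G) = 1
(j(5, 3)*(-5))*u(-2, -3) = (1*(-5))*(-8 - 1/2*(-2)) = -5*(-8 + 1) = -5*(-7) = 35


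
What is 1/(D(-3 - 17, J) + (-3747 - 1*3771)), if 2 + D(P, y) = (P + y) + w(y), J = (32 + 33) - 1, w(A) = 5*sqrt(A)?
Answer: -1/7436 ≈ -0.00013448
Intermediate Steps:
J = 64 (J = 65 - 1 = 64)
D(P, y) = -2 + P + y + 5*sqrt(y) (D(P, y) = -2 + ((P + y) + 5*sqrt(y)) = -2 + (P + y + 5*sqrt(y)) = -2 + P + y + 5*sqrt(y))
1/(D(-3 - 17, J) + (-3747 - 1*3771)) = 1/((-2 + (-3 - 17) + 64 + 5*sqrt(64)) + (-3747 - 1*3771)) = 1/((-2 - 20 + 64 + 5*8) + (-3747 - 3771)) = 1/((-2 - 20 + 64 + 40) - 7518) = 1/(82 - 7518) = 1/(-7436) = -1/7436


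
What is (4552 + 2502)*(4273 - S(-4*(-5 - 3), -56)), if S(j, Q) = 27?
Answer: 29951284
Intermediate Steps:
(4552 + 2502)*(4273 - S(-4*(-5 - 3), -56)) = (4552 + 2502)*(4273 - 1*27) = 7054*(4273 - 27) = 7054*4246 = 29951284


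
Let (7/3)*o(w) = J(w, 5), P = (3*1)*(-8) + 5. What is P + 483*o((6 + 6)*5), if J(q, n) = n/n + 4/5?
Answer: 1768/5 ≈ 353.60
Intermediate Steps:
J(q, n) = 9/5 (J(q, n) = 1 + 4*(⅕) = 1 + ⅘ = 9/5)
P = -19 (P = 3*(-8) + 5 = -24 + 5 = -19)
o(w) = 27/35 (o(w) = (3/7)*(9/5) = 27/35)
P + 483*o((6 + 6)*5) = -19 + 483*(27/35) = -19 + 1863/5 = 1768/5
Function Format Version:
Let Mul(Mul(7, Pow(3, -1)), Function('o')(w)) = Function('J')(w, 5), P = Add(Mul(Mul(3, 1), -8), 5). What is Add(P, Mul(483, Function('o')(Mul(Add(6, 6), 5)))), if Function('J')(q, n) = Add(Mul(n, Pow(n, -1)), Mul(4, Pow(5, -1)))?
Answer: Rational(1768, 5) ≈ 353.60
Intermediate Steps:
Function('J')(q, n) = Rational(9, 5) (Function('J')(q, n) = Add(1, Mul(4, Rational(1, 5))) = Add(1, Rational(4, 5)) = Rational(9, 5))
P = -19 (P = Add(Mul(3, -8), 5) = Add(-24, 5) = -19)
Function('o')(w) = Rational(27, 35) (Function('o')(w) = Mul(Rational(3, 7), Rational(9, 5)) = Rational(27, 35))
Add(P, Mul(483, Function('o')(Mul(Add(6, 6), 5)))) = Add(-19, Mul(483, Rational(27, 35))) = Add(-19, Rational(1863, 5)) = Rational(1768, 5)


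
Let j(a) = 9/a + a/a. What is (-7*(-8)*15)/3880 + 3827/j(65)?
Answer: 24130789/7178 ≈ 3361.8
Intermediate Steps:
j(a) = 1 + 9/a (j(a) = 9/a + 1 = 1 + 9/a)
(-7*(-8)*15)/3880 + 3827/j(65) = (-7*(-8)*15)/3880 + 3827/(((9 + 65)/65)) = (56*15)*(1/3880) + 3827/(((1/65)*74)) = 840*(1/3880) + 3827/(74/65) = 21/97 + 3827*(65/74) = 21/97 + 248755/74 = 24130789/7178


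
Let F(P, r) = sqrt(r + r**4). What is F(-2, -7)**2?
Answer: 2394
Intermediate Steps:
F(-2, -7)**2 = (sqrt(-7 + (-7)**4))**2 = (sqrt(-7 + 2401))**2 = (sqrt(2394))**2 = (3*sqrt(266))**2 = 2394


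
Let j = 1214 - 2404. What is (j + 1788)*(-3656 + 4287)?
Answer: 377338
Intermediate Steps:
j = -1190
(j + 1788)*(-3656 + 4287) = (-1190 + 1788)*(-3656 + 4287) = 598*631 = 377338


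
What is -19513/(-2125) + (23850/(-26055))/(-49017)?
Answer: 553796515709/60309291375 ≈ 9.1826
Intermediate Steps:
-19513/(-2125) + (23850/(-26055))/(-49017) = -19513*(-1/2125) + (23850*(-1/26055))*(-1/49017) = 19513/2125 - 530/579*(-1/49017) = 19513/2125 + 530/28380843 = 553796515709/60309291375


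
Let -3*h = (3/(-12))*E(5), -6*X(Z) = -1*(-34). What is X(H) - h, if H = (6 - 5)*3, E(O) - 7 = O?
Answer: -20/3 ≈ -6.6667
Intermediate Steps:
E(O) = 7 + O
H = 3 (H = 1*3 = 3)
X(Z) = -17/3 (X(Z) = -(-1)*(-34)/6 = -⅙*34 = -17/3)
h = 1 (h = -3/(-12)*(7 + 5)/3 = -(-1/12*3)*12/3 = -(-1)*12/12 = -⅓*(-3) = 1)
X(H) - h = -17/3 - 1*1 = -17/3 - 1 = -20/3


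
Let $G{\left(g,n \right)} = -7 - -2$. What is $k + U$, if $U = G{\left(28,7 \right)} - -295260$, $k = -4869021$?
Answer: $-4573766$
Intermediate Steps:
$G{\left(g,n \right)} = -5$ ($G{\left(g,n \right)} = -7 + 2 = -5$)
$U = 295255$ ($U = -5 - -295260 = -5 + 295260 = 295255$)
$k + U = -4869021 + 295255 = -4573766$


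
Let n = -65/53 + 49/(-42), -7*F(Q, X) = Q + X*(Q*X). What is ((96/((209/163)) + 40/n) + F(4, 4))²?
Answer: 2908682628297616/1239532635649 ≈ 2346.6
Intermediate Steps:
F(Q, X) = -Q/7 - Q*X²/7 (F(Q, X) = -(Q + X*(Q*X))/7 = -(Q + Q*X²)/7 = -Q/7 - Q*X²/7)
n = -761/318 (n = -65*1/53 + 49*(-1/42) = -65/53 - 7/6 = -761/318 ≈ -2.3931)
((96/((209/163)) + 40/n) + F(4, 4))² = ((96/((209/163)) + 40/(-761/318)) - ⅐*4*(1 + 4²))² = ((96/((209*(1/163))) + 40*(-318/761)) - ⅐*4*(1 + 16))² = ((96/(209/163) - 12720/761) - ⅐*4*17)² = ((96*(163/209) - 12720/761) - 68/7)² = ((15648/209 - 12720/761) - 68/7)² = (9249648/159049 - 68/7)² = (53932204/1113343)² = 2908682628297616/1239532635649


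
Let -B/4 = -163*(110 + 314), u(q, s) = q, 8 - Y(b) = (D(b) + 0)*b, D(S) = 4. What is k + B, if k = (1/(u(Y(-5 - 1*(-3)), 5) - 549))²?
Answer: 78535835873/284089 ≈ 2.7645e+5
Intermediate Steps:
Y(b) = 8 - 4*b (Y(b) = 8 - (4 + 0)*b = 8 - 4*b)
k = 1/284089 (k = (1/((8 - 4*(-5 - 1*(-3))) - 549))² = (1/((8 - 4*(-5 + 3)) - 549))² = (1/((8 - 4*(-2)) - 549))² = (1/((8 + 8) - 549))² = (1/(16 - 549))² = (1/(-533))² = (-1/533)² = 1/284089 ≈ 3.5200e-6)
B = 276448 (B = -(-652)*(110 + 314) = -(-652)*424 = -4*(-69112) = 276448)
k + B = 1/284089 + 276448 = 78535835873/284089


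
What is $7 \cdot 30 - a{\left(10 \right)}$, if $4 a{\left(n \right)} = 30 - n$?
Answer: $205$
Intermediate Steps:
$a{\left(n \right)} = \frac{15}{2} - \frac{n}{4}$ ($a{\left(n \right)} = \frac{30 - n}{4} = \frac{15}{2} - \frac{n}{4}$)
$7 \cdot 30 - a{\left(10 \right)} = 7 \cdot 30 - \left(\frac{15}{2} - \frac{5}{2}\right) = 210 - \left(\frac{15}{2} - \frac{5}{2}\right) = 210 - 5 = 205$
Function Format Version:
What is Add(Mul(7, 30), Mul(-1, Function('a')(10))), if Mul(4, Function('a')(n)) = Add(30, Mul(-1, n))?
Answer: 205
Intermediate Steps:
Function('a')(n) = Add(Rational(15, 2), Mul(Rational(-1, 4), n)) (Function('a')(n) = Mul(Rational(1, 4), Add(30, Mul(-1, n))) = Add(Rational(15, 2), Mul(Rational(-1, 4), n)))
Add(Mul(7, 30), Mul(-1, Function('a')(10))) = Add(Mul(7, 30), Mul(-1, Add(Rational(15, 2), Mul(Rational(-1, 4), 10)))) = Add(210, Mul(-1, Add(Rational(15, 2), Rational(-5, 2)))) = Add(210, Mul(-1, 5)) = Add(210, -5) = 205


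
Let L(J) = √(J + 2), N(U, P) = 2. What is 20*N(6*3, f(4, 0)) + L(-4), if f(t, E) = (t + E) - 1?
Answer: 40 + I*√2 ≈ 40.0 + 1.4142*I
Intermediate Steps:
f(t, E) = -1 + E + t (f(t, E) = (E + t) - 1 = -1 + E + t)
L(J) = √(2 + J)
20*N(6*3, f(4, 0)) + L(-4) = 20*2 + √(2 - 4) = 40 + √(-2) = 40 + I*√2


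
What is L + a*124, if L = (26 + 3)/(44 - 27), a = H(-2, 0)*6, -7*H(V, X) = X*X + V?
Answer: 25499/119 ≈ 214.28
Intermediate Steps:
H(V, X) = -V/7 - X²/7 (H(V, X) = -(X*X + V)/7 = -(X² + V)/7 = -(V + X²)/7 = -V/7 - X²/7)
a = 12/7 (a = (-⅐*(-2) - ⅐*0²)*6 = (2/7 - ⅐*0)*6 = (2/7 + 0)*6 = (2/7)*6 = 12/7 ≈ 1.7143)
L = 29/17 ≈ 1.7059
L + a*124 = 29/17 + (12/7)*124 = 29/17 + 1488/7 = 25499/119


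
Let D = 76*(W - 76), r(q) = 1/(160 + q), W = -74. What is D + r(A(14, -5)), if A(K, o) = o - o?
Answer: -1823999/160 ≈ -11400.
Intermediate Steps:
A(K, o) = 0
D = -11400 (D = 76*(-74 - 76) = 76*(-150) = -11400)
D + r(A(14, -5)) = -11400 + 1/(160 + 0) = -11400 + 1/160 = -1823999/160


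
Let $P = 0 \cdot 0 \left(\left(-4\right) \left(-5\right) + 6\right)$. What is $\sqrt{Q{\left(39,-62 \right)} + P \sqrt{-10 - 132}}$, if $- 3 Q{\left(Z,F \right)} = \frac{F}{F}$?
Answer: $\frac{i \sqrt{3}}{3} \approx 0.57735 i$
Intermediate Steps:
$Q{\left(Z,F \right)} = - \frac{1}{3}$ ($Q{\left(Z,F \right)} = - \frac{F \frac{1}{F}}{3} = \left(- \frac{1}{3}\right) 1 = - \frac{1}{3}$)
$P = 0$ ($P = 0 \left(20 + 6\right) = 0 \cdot 26 = 0$)
$\sqrt{Q{\left(39,-62 \right)} + P \sqrt{-10 - 132}} = \sqrt{- \frac{1}{3} + 0 \sqrt{-10 - 132}} = \sqrt{- \frac{1}{3} + 0 \sqrt{-142}} = \sqrt{- \frac{1}{3} + 0 i \sqrt{142}} = \sqrt{- \frac{1}{3} + 0} = \sqrt{- \frac{1}{3}} = \frac{i \sqrt{3}}{3}$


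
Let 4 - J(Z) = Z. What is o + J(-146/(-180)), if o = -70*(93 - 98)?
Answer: 31787/90 ≈ 353.19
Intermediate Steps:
J(Z) = 4 - Z
o = 350 (o = -70*(-5) = 350)
o + J(-146/(-180)) = 350 + (4 - (-146)/(-180)) = 350 + (4 - (-146)*(-1)/180) = 350 + (4 - 1*73/90) = 350 + (4 - 73/90) = 350 + 287/90 = 31787/90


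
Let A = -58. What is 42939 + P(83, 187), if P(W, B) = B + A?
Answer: 43068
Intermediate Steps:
P(W, B) = -58 + B (P(W, B) = B - 58 = -58 + B)
42939 + P(83, 187) = 42939 + (-58 + 187) = 42939 + 129 = 43068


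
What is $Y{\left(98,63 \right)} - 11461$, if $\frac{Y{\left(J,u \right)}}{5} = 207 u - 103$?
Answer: $53229$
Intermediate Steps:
$Y{\left(J,u \right)} = -515 + 1035 u$ ($Y{\left(J,u \right)} = 5 \left(207 u - 103\right) = 5 \left(-103 + 207 u\right) = -515 + 1035 u$)
$Y{\left(98,63 \right)} - 11461 = \left(-515 + 1035 \cdot 63\right) - 11461 = \left(-515 + 65205\right) - 11461 = 64690 - 11461 = 53229$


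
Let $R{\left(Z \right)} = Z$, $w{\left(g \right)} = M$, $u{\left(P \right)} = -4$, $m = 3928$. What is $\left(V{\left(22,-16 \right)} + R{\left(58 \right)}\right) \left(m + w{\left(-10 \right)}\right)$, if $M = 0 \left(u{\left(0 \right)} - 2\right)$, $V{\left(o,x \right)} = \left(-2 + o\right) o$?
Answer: $1956144$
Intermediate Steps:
$V{\left(o,x \right)} = o \left(-2 + o\right)$
$M = 0$ ($M = 0 \left(-4 - 2\right) = 0 \left(-6\right) = 0$)
$w{\left(g \right)} = 0$
$\left(V{\left(22,-16 \right)} + R{\left(58 \right)}\right) \left(m + w{\left(-10 \right)}\right) = \left(22 \left(-2 + 22\right) + 58\right) \left(3928 + 0\right) = \left(22 \cdot 20 + 58\right) 3928 = \left(440 + 58\right) 3928 = 498 \cdot 3928 = 1956144$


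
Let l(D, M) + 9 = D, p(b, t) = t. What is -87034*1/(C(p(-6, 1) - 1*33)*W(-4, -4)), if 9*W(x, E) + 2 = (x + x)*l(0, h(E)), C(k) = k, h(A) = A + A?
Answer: 391653/1120 ≈ 349.69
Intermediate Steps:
h(A) = 2*A
l(D, M) = -9 + D
W(x, E) = -2/9 - 2*x (W(x, E) = -2/9 + ((x + x)*(-9 + 0))/9 = -2/9 + ((2*x)*(-9))/9 = -2/9 + (-18*x)/9 = -2/9 - 2*x)
-87034*1/(C(p(-6, 1) - 1*33)*W(-4, -4)) = -87034*1/((1 - 1*33)*(-2/9 - 2*(-4))) = -87034*1/((1 - 33)*(-2/9 + 8)) = -87034/((-32*70/9)) = -87034/(-2240/9) = -87034*(-9/2240) = 391653/1120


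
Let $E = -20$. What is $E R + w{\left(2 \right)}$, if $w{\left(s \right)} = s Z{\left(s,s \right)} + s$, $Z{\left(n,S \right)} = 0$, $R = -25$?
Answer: $502$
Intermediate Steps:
$w{\left(s \right)} = s$ ($w{\left(s \right)} = s 0 + s = 0 + s = s$)
$E R + w{\left(2 \right)} = \left(-20\right) \left(-25\right) + 2 = 500 + 2 = 502$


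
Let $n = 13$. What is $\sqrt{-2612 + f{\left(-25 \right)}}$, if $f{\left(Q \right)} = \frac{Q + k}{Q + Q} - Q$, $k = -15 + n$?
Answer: $\frac{i \sqrt{258646}}{10} \approx 50.857 i$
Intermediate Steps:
$k = -2$ ($k = -15 + 13 = -2$)
$f{\left(Q \right)} = - Q + \frac{-2 + Q}{2 Q}$ ($f{\left(Q \right)} = \frac{Q - 2}{Q + Q} - Q = \frac{-2 + Q}{2 Q} - Q = - Q + \frac{-2 + Q}{2 Q}$)
$\sqrt{-2612 + f{\left(-25 \right)}} = \sqrt{-2612 - - \frac{1277}{50}} = \sqrt{-2612 + \left(\frac{1}{2} + 25 - - \frac{1}{25}\right)} = \sqrt{-2612 + \left(\frac{1}{2} + 25 + \frac{1}{25}\right)} = \sqrt{-2612 + \frac{1277}{50}} = \sqrt{- \frac{129323}{50}} = \frac{i \sqrt{258646}}{10}$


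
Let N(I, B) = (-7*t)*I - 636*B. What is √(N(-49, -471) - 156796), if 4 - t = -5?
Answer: 13*√863 ≈ 381.90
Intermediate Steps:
t = 9 (t = 4 - 1*(-5) = 4 + 5 = 9)
N(I, B) = -636*B - 63*I (N(I, B) = (-7*9)*I - 636*B = -63*I - 636*B = -636*B - 63*I)
√(N(-49, -471) - 156796) = √((-636*(-471) - 63*(-49)) - 156796) = √((299556 + 3087) - 156796) = √(302643 - 156796) = √145847 = 13*√863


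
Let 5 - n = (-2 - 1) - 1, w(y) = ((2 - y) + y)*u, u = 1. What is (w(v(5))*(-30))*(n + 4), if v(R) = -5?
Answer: -780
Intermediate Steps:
w(y) = 2 (w(y) = ((2 - y) + y)*1 = 2*1 = 2)
n = 9 (n = 5 - ((-2 - 1) - 1) = 5 - (-3 - 1) = 5 - 1*(-4) = 5 + 4 = 9)
(w(v(5))*(-30))*(n + 4) = (2*(-30))*(9 + 4) = -60*13 = -780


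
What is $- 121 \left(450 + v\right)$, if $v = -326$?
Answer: $-15004$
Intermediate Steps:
$- 121 \left(450 + v\right) = - 121 \left(450 - 326\right) = \left(-121\right) 124 = -15004$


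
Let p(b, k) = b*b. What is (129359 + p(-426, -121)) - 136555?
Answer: 174280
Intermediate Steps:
p(b, k) = b**2
(129359 + p(-426, -121)) - 136555 = (129359 + (-426)**2) - 136555 = (129359 + 181476) - 136555 = 310835 - 136555 = 174280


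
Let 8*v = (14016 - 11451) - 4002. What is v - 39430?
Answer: -316877/8 ≈ -39610.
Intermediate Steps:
v = -1437/8 (v = ((14016 - 11451) - 4002)/8 = (2565 - 4002)/8 = (1/8)*(-1437) = -1437/8 ≈ -179.63)
v - 39430 = -1437/8 - 39430 = -316877/8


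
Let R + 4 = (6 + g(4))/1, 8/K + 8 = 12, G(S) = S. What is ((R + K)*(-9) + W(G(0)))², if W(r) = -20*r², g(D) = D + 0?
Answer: 5184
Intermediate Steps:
g(D) = D
K = 2 (K = 8/(-8 + 12) = 8/4 = 8*(¼) = 2)
R = 6 (R = -4 + (6 + 4)/1 = -4 + 10*1 = -4 + 10 = 6)
((R + K)*(-9) + W(G(0)))² = ((6 + 2)*(-9) - 20*0²)² = (8*(-9) - 20*0)² = (-72 + 0)² = (-72)² = 5184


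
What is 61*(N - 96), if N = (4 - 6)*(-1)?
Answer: -5734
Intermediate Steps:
N = 2 (N = -2*(-1) = 2)
61*(N - 96) = 61*(2 - 96) = 61*(-94) = -5734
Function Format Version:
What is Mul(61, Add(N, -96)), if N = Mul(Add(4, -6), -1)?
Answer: -5734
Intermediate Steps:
N = 2 (N = Mul(-2, -1) = 2)
Mul(61, Add(N, -96)) = Mul(61, Add(2, -96)) = Mul(61, -94) = -5734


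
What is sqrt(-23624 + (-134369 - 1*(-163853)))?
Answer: 2*sqrt(1465) ≈ 76.551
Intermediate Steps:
sqrt(-23624 + (-134369 - 1*(-163853))) = sqrt(-23624 + (-134369 + 163853)) = sqrt(-23624 + 29484) = sqrt(5860) = 2*sqrt(1465)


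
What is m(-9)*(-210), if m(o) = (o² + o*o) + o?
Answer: -32130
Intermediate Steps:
m(o) = o + 2*o² (m(o) = (o² + o²) + o = 2*o² + o = o + 2*o²)
m(-9)*(-210) = -9*(1 + 2*(-9))*(-210) = -9*(1 - 18)*(-210) = -9*(-17)*(-210) = 153*(-210) = -32130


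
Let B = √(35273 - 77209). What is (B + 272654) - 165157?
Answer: 107497 + 4*I*√2621 ≈ 1.075e+5 + 204.78*I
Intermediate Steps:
B = 4*I*√2621 (B = √(-41936) = 4*I*√2621 ≈ 204.78*I)
(B + 272654) - 165157 = (4*I*√2621 + 272654) - 165157 = (272654 + 4*I*√2621) - 165157 = 107497 + 4*I*√2621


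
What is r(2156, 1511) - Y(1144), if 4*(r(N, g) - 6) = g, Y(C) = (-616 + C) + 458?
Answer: -2409/4 ≈ -602.25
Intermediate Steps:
Y(C) = -158 + C
r(N, g) = 6 + g/4
r(2156, 1511) - Y(1144) = (6 + (¼)*1511) - (-158 + 1144) = (6 + 1511/4) - 1*986 = 1535/4 - 986 = -2409/4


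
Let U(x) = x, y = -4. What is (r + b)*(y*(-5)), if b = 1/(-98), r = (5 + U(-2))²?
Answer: 8810/49 ≈ 179.80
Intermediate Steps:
r = 9 (r = (5 - 2)² = 3² = 9)
b = -1/98 ≈ -0.010204
(r + b)*(y*(-5)) = (9 - 1/98)*(-4*(-5)) = (881/98)*20 = 8810/49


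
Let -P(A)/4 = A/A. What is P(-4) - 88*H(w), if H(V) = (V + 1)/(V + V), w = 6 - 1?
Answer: -284/5 ≈ -56.800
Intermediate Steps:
P(A) = -4 (P(A) = -4*A/A = -4*1 = -4)
w = 5
H(V) = (1 + V)/(2*V) (H(V) = (1 + V)/((2*V)) = (1 + V)*(1/(2*V)) = (1 + V)/(2*V))
P(-4) - 88*H(w) = -4 - 44*(1 + 5)/5 = -4 - 44*6/5 = -4 - 88*3/5 = -4 - 264/5 = -284/5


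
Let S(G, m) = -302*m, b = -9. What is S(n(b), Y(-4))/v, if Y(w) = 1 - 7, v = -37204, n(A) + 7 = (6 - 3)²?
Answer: -453/9301 ≈ -0.048704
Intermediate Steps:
n(A) = 2 (n(A) = -7 + (6 - 3)² = -7 + 3² = -7 + 9 = 2)
Y(w) = -6
S(n(b), Y(-4))/v = -302*(-6)/(-37204) = 1812*(-1/37204) = -453/9301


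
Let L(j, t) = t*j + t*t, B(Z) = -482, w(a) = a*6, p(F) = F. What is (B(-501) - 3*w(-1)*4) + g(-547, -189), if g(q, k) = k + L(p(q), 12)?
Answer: -7019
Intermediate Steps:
w(a) = 6*a
L(j, t) = t**2 + j*t (L(j, t) = j*t + t**2 = t**2 + j*t)
g(q, k) = 144 + k + 12*q (g(q, k) = k + 12*(q + 12) = k + 12*(12 + q) = k + (144 + 12*q) = 144 + k + 12*q)
(B(-501) - 3*w(-1)*4) + g(-547, -189) = (-482 - 18*(-1)*4) + (144 - 189 + 12*(-547)) = (-482 - 3*(-6)*4) + (144 - 189 - 6564) = (-482 + 18*4) - 6609 = (-482 + 72) - 6609 = -410 - 6609 = -7019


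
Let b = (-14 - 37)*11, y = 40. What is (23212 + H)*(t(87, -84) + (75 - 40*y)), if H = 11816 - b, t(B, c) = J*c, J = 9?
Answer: -81178509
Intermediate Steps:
b = -561 (b = -51*11 = -561)
t(B, c) = 9*c
H = 12377 (H = 11816 - 1*(-561) = 11816 + 561 = 12377)
(23212 + H)*(t(87, -84) + (75 - 40*y)) = (23212 + 12377)*(9*(-84) + (75 - 40*40)) = 35589*(-756 + (75 - 1600)) = 35589*(-756 - 1525) = 35589*(-2281) = -81178509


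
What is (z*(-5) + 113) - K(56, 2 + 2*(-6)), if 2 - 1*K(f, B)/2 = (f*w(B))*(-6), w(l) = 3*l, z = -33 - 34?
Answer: 20604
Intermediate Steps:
z = -67
K(f, B) = 4 + 36*B*f (K(f, B) = 4 - 2*f*(3*B)*(-6) = 4 - 2*3*B*f*(-6) = 4 - (-36)*B*f = 4 + 36*B*f)
(z*(-5) + 113) - K(56, 2 + 2*(-6)) = (-67*(-5) + 113) - (4 + 36*(2 + 2*(-6))*56) = (335 + 113) - (4 + 36*(2 - 12)*56) = 448 - (4 + 36*(-10)*56) = 448 - (4 - 20160) = 448 - 1*(-20156) = 448 + 20156 = 20604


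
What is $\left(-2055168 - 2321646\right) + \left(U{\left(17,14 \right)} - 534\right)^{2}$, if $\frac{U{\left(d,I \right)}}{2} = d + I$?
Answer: $-4154030$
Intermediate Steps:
$U{\left(d,I \right)} = 2 I + 2 d$ ($U{\left(d,I \right)} = 2 \left(d + I\right) = 2 \left(I + d\right) = 2 I + 2 d$)
$\left(-2055168 - 2321646\right) + \left(U{\left(17,14 \right)} - 534\right)^{2} = \left(-2055168 - 2321646\right) + \left(\left(2 \cdot 14 + 2 \cdot 17\right) - 534\right)^{2} = -4376814 + \left(\left(28 + 34\right) - 534\right)^{2} = -4376814 + \left(62 - 534\right)^{2} = -4376814 + \left(-472\right)^{2} = -4376814 + 222784 = -4154030$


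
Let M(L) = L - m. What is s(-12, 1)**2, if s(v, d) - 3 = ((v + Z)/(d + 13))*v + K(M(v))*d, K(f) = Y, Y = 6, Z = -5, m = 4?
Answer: 27225/49 ≈ 555.61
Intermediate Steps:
M(L) = -4 + L (M(L) = L - 1*4 = L - 4 = -4 + L)
K(f) = 6
s(v, d) = 3 + 6*d + v*(-5 + v)/(13 + d) (s(v, d) = 3 + (((v - 5)/(d + 13))*v + 6*d) = 3 + (((-5 + v)/(13 + d))*v + 6*d) = 3 + (v*(-5 + v)/(13 + d) + 6*d) = 3 + (6*d + v*(-5 + v)/(13 + d)) = 3 + 6*d + v*(-5 + v)/(13 + d))
s(-12, 1)**2 = ((39 + (-12)**2 - 5*(-12) + 6*1**2 + 81*1)/(13 + 1))**2 = ((39 + 144 + 60 + 6*1 + 81)/14)**2 = ((39 + 144 + 60 + 6 + 81)/14)**2 = ((1/14)*330)**2 = (165/7)**2 = 27225/49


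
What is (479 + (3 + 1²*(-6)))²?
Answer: 226576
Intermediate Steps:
(479 + (3 + 1²*(-6)))² = (479 + (3 + 1*(-6)))² = (479 + (3 - 6))² = (479 - 3)² = 476² = 226576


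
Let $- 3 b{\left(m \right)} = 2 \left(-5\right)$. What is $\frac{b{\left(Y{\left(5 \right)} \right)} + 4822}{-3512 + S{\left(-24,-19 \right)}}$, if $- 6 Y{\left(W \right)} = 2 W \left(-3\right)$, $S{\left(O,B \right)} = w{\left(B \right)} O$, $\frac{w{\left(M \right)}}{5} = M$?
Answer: $- \frac{47}{12} \approx -3.9167$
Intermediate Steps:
$w{\left(M \right)} = 5 M$
$S{\left(O,B \right)} = 5 B O$
$Y{\left(W \right)} = W$ ($Y{\left(W \right)} = - \frac{2 W \left(-3\right)}{6} = - \frac{\left(-6\right) W}{6} = W$)
$b{\left(m \right)} = \frac{10}{3}$ ($b{\left(m \right)} = - \frac{2 \left(-5\right)}{3} = \left(- \frac{1}{3}\right) \left(-10\right) = \frac{10}{3}$)
$\frac{b{\left(Y{\left(5 \right)} \right)} + 4822}{-3512 + S{\left(-24,-19 \right)}} = \frac{\frac{10}{3} + 4822}{-3512 + 5 \left(-19\right) \left(-24\right)} = \frac{14476}{3 \left(-3512 + 2280\right)} = \frac{14476}{3 \left(-1232\right)} = \frac{14476}{3} \left(- \frac{1}{1232}\right) = - \frac{47}{12}$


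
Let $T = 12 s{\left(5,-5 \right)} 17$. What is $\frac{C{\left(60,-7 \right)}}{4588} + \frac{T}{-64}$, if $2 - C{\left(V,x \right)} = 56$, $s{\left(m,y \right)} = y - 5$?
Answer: $\frac{292377}{9176} \approx 31.863$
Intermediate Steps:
$s{\left(m,y \right)} = -5 + y$
$C{\left(V,x \right)} = -54$ ($C{\left(V,x \right)} = 2 - 56 = -54$)
$T = -2040$ ($T = 12 \left(-5 - 5\right) 17 = 12 \left(-10\right) 17 = \left(-120\right) 17 = -2040$)
$\frac{C{\left(60,-7 \right)}}{4588} + \frac{T}{-64} = - \frac{54}{4588} - \frac{2040}{-64} = \left(-54\right) \frac{1}{4588} - - \frac{255}{8} = - \frac{27}{2294} + \frac{255}{8} = \frac{292377}{9176}$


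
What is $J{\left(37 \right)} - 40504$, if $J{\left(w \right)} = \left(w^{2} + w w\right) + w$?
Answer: $-37729$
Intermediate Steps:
$J{\left(w \right)} = w + 2 w^{2}$ ($J{\left(w \right)} = \left(w^{2} + w^{2}\right) + w = 2 w^{2} + w = w + 2 w^{2}$)
$J{\left(37 \right)} - 40504 = 37 \left(1 + 2 \cdot 37\right) - 40504 = 37 \left(1 + 74\right) - 40504 = 37 \cdot 75 - 40504 = 2775 - 40504 = -37729$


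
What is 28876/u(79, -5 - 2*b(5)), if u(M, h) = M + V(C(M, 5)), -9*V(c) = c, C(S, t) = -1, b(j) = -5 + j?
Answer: 64971/178 ≈ 365.01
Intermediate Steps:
V(c) = -c/9
u(M, h) = ⅑ + M (u(M, h) = M - ⅑*(-1) = M + ⅑ = ⅑ + M)
28876/u(79, -5 - 2*b(5)) = 28876/(⅑ + 79) = 28876/(712/9) = 28876*(9/712) = 64971/178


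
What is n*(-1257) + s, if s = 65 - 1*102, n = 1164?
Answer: -1463185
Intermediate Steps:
s = -37 (s = 65 - 102 = -37)
n*(-1257) + s = 1164*(-1257) - 37 = -1463148 - 37 = -1463185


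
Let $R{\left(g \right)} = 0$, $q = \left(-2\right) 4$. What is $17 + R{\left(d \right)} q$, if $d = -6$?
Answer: $17$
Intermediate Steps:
$q = -8$
$17 + R{\left(d \right)} q = 17 + 0 \left(-8\right) = 17 + 0 = 17$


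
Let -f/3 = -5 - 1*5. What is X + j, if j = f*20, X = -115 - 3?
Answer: 482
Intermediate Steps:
X = -118
f = 30 (f = -3*(-5 - 1*5) = -3*(-5 - 5) = -3*(-10) = 30)
j = 600 (j = 30*20 = 600)
X + j = -118 + 600 = 482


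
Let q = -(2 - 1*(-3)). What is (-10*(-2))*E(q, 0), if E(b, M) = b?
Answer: -100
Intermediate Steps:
q = -5 (q = -(2 + 3) = -1*5 = -5)
(-10*(-2))*E(q, 0) = -10*(-2)*(-5) = 20*(-5) = -100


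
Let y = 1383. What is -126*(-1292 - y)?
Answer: 337050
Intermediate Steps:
-126*(-1292 - y) = -126*(-1292 - 1*1383) = -126*(-1292 - 1383) = -126*(-2675) = 337050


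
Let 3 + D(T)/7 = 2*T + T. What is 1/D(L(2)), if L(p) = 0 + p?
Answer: 1/21 ≈ 0.047619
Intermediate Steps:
L(p) = p
D(T) = -21 + 21*T (D(T) = -21 + 7*(2*T + T) = -21 + 7*(3*T) = -21 + 21*T)
1/D(L(2)) = 1/(-21 + 21*2) = 1/(-21 + 42) = 1/21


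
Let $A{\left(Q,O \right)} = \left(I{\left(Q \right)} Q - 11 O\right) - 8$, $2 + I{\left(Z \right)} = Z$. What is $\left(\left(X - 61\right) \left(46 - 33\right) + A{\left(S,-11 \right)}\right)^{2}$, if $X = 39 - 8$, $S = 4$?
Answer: $72361$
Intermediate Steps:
$I{\left(Z \right)} = -2 + Z$
$X = 31$
$A{\left(Q,O \right)} = -8 - 11 O + Q \left(-2 + Q\right)$ ($A{\left(Q,O \right)} = \left(\left(-2 + Q\right) Q - 11 O\right) - 8 = \left(Q \left(-2 + Q\right) - 11 O\right) - 8 = \left(- 11 O + Q \left(-2 + Q\right)\right) - 8 = -8 - 11 O + Q \left(-2 + Q\right)$)
$\left(\left(X - 61\right) \left(46 - 33\right) + A{\left(S,-11 \right)}\right)^{2} = \left(\left(31 - 61\right) \left(46 - 33\right) - \left(-113 - 4 \left(-2 + 4\right)\right)\right)^{2} = \left(\left(-30\right) 13 + \left(-8 + 121 + 4 \cdot 2\right)\right)^{2} = \left(-390 + \left(-8 + 121 + 8\right)\right)^{2} = \left(-390 + 121\right)^{2} = \left(-269\right)^{2} = 72361$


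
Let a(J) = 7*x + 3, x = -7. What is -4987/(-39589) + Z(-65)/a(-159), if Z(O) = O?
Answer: 2802687/1821094 ≈ 1.5390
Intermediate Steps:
a(J) = -46 (a(J) = 7*(-7) + 3 = -49 + 3 = -46)
-4987/(-39589) + Z(-65)/a(-159) = -4987/(-39589) - 65/(-46) = -4987*(-1/39589) - 65*(-1/46) = 4987/39589 + 65/46 = 2802687/1821094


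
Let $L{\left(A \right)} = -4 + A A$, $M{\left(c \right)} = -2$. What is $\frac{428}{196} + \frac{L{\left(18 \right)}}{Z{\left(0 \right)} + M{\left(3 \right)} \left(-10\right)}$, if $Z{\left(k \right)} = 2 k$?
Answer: $\frac{891}{49} \approx 18.184$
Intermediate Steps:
$L{\left(A \right)} = -4 + A^{2}$
$\frac{428}{196} + \frac{L{\left(18 \right)}}{Z{\left(0 \right)} + M{\left(3 \right)} \left(-10\right)} = \frac{428}{196} + \frac{-4 + 18^{2}}{2 \cdot 0 - -20} = 428 \cdot \frac{1}{196} + \frac{-4 + 324}{0 + 20} = \frac{107}{49} + \frac{320}{20} = \frac{107}{49} + 320 \cdot \frac{1}{20} = \frac{107}{49} + 16 = \frac{891}{49}$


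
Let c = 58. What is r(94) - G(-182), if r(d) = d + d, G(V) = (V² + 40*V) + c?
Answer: -25714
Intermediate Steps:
G(V) = 58 + V² + 40*V (G(V) = (V² + 40*V) + 58 = 58 + V² + 40*V)
r(d) = 2*d
r(94) - G(-182) = 2*94 - (58 + (-182)² + 40*(-182)) = 188 - (58 + 33124 - 7280) = 188 - 1*25902 = 188 - 25902 = -25714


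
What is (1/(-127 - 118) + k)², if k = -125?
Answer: 937951876/60025 ≈ 15626.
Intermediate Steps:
(1/(-127 - 118) + k)² = (1/(-127 - 118) - 125)² = (1/(-245) - 125)² = (-1/245 - 125)² = (-30626/245)² = 937951876/60025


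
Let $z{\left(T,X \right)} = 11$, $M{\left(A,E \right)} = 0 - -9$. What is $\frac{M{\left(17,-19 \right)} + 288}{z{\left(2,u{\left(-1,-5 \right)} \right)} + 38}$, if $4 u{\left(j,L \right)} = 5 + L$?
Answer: $\frac{297}{49} \approx 6.0612$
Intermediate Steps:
$M{\left(A,E \right)} = 9$ ($M{\left(A,E \right)} = 0 + 9 = 9$)
$u{\left(j,L \right)} = \frac{5}{4} + \frac{L}{4}$ ($u{\left(j,L \right)} = \frac{5 + L}{4} = \frac{5}{4} + \frac{L}{4}$)
$\frac{M{\left(17,-19 \right)} + 288}{z{\left(2,u{\left(-1,-5 \right)} \right)} + 38} = \frac{9 + 288}{11 + 38} = \frac{297}{49}$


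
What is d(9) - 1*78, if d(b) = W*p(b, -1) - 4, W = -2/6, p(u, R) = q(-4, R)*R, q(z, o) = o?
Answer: -247/3 ≈ -82.333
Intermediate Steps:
p(u, R) = R² (p(u, R) = R*R = R²)
W = -⅓ (W = -2*⅙ = -⅓ ≈ -0.33333)
d(b) = -13/3 (d(b) = -⅓*(-1)² - 4 = -⅓*1 - 4 = -⅓ - 4 = -13/3)
d(9) - 1*78 = -13/3 - 1*78 = -13/3 - 78 = -247/3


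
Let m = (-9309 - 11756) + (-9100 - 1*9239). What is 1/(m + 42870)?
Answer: 1/3466 ≈ 0.00028852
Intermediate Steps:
m = -39404 (m = -21065 + (-9100 - 9239) = -21065 - 18339 = -39404)
1/(m + 42870) = 1/(-39404 + 42870) = 1/3466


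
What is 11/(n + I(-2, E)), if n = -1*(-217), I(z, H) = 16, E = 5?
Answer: 11/233 ≈ 0.047210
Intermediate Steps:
n = 217
11/(n + I(-2, E)) = 11/(217 + 16) = 11/233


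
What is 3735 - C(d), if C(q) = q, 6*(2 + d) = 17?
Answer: 22405/6 ≈ 3734.2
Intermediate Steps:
d = 5/6 (d = -2 + (1/6)*17 = -2 + 17/6 = 5/6 ≈ 0.83333)
3735 - C(d) = 3735 - 1*5/6 = 3735 - 5/6 = 22405/6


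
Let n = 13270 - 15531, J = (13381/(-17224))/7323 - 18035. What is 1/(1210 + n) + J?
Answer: -2390792799114103/132564050952 ≈ -18035.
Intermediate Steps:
J = -2274778946701/126131352 (J = (13381*(-1/17224))*(1/7323) - 18035 = -13381/17224*1/7323 - 18035 = -13381/126131352 - 18035 = -2274778946701/126131352 ≈ -18035.)
n = -2261
1/(1210 + n) + J = 1/(1210 - 2261) - 2274778946701/126131352 = 1/(-1051) - 2274778946701/126131352 = -1/1051 - 2274778946701/126131352 = -2390792799114103/132564050952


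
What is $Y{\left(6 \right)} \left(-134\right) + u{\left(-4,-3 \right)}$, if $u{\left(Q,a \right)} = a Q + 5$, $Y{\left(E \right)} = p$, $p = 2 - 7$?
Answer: $687$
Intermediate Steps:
$p = -5$ ($p = 2 - 7 = -5$)
$Y{\left(E \right)} = -5$
$u{\left(Q,a \right)} = 5 + Q a$ ($u{\left(Q,a \right)} = Q a + 5 = 5 + Q a$)
$Y{\left(6 \right)} \left(-134\right) + u{\left(-4,-3 \right)} = \left(-5\right) \left(-134\right) + \left(5 - -12\right) = 670 + \left(5 + 12\right) = 670 + 17 = 687$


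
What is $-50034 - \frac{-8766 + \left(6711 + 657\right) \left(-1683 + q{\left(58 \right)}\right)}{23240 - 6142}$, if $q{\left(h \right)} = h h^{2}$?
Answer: $- \frac{1140328719}{8549} \approx -1.3339 \cdot 10^{5}$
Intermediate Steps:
$q{\left(h \right)} = h^{3}$
$-50034 - \frac{-8766 + \left(6711 + 657\right) \left(-1683 + q{\left(58 \right)}\right)}{23240 - 6142} = -50034 - \frac{-8766 + \left(6711 + 657\right) \left(-1683 + 58^{3}\right)}{23240 - 6142} = -50034 - \frac{-8766 + 7368 \left(-1683 + 195112\right)}{17098} = -50034 - \left(-8766 + 7368 \cdot 193429\right) \frac{1}{17098} = -50034 - \left(-8766 + 1425184872\right) \frac{1}{17098} = -50034 - 1425176106 \cdot \frac{1}{17098} = -50034 - \frac{712588053}{8549} = - \frac{1140328719}{8549}$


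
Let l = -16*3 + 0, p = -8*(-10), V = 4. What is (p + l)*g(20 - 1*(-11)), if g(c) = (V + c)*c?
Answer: 34720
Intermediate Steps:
p = 80
l = -48 (l = -48 + 0 = -48)
g(c) = c*(4 + c) (g(c) = (4 + c)*c = c*(4 + c))
(p + l)*g(20 - 1*(-11)) = (80 - 48)*((20 - 1*(-11))*(4 + (20 - 1*(-11)))) = 32*((20 + 11)*(4 + (20 + 11))) = 32*(31*(4 + 31)) = 32*(31*35) = 32*1085 = 34720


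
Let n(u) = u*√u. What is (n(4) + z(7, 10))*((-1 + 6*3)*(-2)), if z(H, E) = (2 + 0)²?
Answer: -408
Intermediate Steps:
z(H, E) = 4 (z(H, E) = 2² = 4)
n(u) = u^(3/2)
(n(4) + z(7, 10))*((-1 + 6*3)*(-2)) = (4^(3/2) + 4)*((-1 + 6*3)*(-2)) = (8 + 4)*((-1 + 18)*(-2)) = 12*(17*(-2)) = 12*(-34) = -408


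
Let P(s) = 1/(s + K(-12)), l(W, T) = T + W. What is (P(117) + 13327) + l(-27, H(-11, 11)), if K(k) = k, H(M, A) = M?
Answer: 1395346/105 ≈ 13289.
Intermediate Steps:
P(s) = 1/(-12 + s) (P(s) = 1/(s - 12) = 1/(-12 + s))
(P(117) + 13327) + l(-27, H(-11, 11)) = (1/(-12 + 117) + 13327) + (-11 - 27) = (1/105 + 13327) - 38 = 1399336/105 - 38 = 1395346/105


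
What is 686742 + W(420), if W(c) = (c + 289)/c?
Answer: 288432349/420 ≈ 6.8674e+5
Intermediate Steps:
W(c) = (289 + c)/c
686742 + W(420) = 686742 + (289 + 420)/420 = 686742 + (1/420)*709 = 686742 + 709/420 = 288432349/420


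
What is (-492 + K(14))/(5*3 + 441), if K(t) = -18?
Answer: -85/76 ≈ -1.1184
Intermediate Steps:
(-492 + K(14))/(5*3 + 441) = (-492 - 18)/(5*3 + 441) = -510/(15 + 441) = -510/456 = -510*1/456 = -85/76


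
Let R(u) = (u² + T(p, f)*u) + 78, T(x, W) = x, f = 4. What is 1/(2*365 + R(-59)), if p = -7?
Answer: 1/4702 ≈ 0.00021268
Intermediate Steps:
R(u) = 78 + u² - 7*u (R(u) = (u² - 7*u) + 78 = 78 + u² - 7*u)
1/(2*365 + R(-59)) = 1/(2*365 + (78 + (-59)² - 7*(-59))) = 1/(730 + (78 + 3481 + 413)) = 1/(730 + 3972) = 1/4702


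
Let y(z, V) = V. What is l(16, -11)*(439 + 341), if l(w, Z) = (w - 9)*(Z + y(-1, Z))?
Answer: -120120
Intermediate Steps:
l(w, Z) = 2*Z*(-9 + w) (l(w, Z) = (w - 9)*(Z + Z) = (-9 + w)*(2*Z) = 2*Z*(-9 + w))
l(16, -11)*(439 + 341) = (2*(-11)*(-9 + 16))*(439 + 341) = (2*(-11)*7)*780 = -154*780 = -120120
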